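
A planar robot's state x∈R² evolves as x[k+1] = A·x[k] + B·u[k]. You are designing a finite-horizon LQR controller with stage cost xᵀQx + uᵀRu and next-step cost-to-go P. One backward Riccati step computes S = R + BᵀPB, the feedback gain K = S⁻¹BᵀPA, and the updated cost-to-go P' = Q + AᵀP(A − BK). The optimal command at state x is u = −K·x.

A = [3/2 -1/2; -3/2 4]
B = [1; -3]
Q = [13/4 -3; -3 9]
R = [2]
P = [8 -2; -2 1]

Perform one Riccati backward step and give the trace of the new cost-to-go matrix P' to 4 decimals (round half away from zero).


17.7823

BᵀP = [14.0000 -5.0000]
S = R + BᵀPB = [2] + [29.0000] = [31.0000]
BᵀPA = [28.5000 -27.0000]
K = S⁻¹·BᵀPA = [0.9194 -0.8710]
A−BK = [0.5806 0.3710; 1.2581 1.3871]
AᵀP(A−BK) = [3.0484 -0.6774; -0.6774 2.4839]
P' = Q + AᵀP(A−BK) = [6.2984 -3.6774; -3.6774 11.4839]
tr(P') = 17.7823


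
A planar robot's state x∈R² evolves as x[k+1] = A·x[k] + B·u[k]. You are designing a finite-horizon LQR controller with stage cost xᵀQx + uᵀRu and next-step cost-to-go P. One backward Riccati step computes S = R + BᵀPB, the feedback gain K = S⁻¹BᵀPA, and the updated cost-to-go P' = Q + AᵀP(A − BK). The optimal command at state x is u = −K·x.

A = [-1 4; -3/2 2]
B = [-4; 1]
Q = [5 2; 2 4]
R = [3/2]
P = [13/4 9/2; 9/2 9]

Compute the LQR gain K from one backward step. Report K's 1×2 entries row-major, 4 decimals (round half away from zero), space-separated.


BᵀP = [-8.5000 -9.0000]
S = R + BᵀPB = [3/2] + [25.0000] = [26.5000]
BᵀPA = [22.0000 -52.0000]
K = S⁻¹·BᵀPA = [0.8302 -1.9623]
A−BK = [2.3208 -3.8491; -2.3302 3.9623]
AᵀP(A−BK) = [18.7358 -32.8302; -32.8302 57.9623]
P' = Q + AᵀP(A−BK) = [23.7358 -30.8302; -30.8302 61.9623]
tr(P') = 85.6981

0.8302 -1.9623


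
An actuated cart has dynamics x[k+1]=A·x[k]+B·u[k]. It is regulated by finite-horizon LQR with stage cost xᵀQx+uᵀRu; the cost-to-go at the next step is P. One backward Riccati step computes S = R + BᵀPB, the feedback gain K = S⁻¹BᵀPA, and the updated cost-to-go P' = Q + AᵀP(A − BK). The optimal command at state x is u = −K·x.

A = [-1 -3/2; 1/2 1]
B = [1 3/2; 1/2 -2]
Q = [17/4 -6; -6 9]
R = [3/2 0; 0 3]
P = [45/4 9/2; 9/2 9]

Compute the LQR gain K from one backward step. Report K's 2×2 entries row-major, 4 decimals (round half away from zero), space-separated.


-0.4227 -0.5091 -0.3363 -0.5874

BᵀP = [13.5000 9.0000; 7.8750 -11.2500]
S = R + BᵀPB = [3/2 0; 0 3] + [18.0000 2.2500; 2.2500 34.3125] = [19.5000 2.2500; 2.2500 37.3125]
BᵀPA = [-9.0000 -11.2500; -13.5000 -23.0625]
K = S⁻¹·BᵀPA = [-0.4227 -0.5091; -0.3363 -0.5874]
A−BK = [-0.0728 -0.1098; 0.0387 0.0798]
AᵀP(A−BK) = [0.6551 0.9879; 0.9879 1.5380]
P' = Q + AᵀP(A−BK) = [4.9051 -5.0121; -5.0121 10.5380]
tr(P') = 15.4431


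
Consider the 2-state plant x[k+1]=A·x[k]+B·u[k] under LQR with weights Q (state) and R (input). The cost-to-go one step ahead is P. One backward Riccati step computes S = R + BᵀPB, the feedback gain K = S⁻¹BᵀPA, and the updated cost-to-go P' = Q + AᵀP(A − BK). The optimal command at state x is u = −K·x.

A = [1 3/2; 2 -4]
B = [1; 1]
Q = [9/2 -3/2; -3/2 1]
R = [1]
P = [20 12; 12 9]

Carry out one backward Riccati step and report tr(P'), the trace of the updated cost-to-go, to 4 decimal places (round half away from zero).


29.0926

BᵀP = [32.0000 21.0000]
S = R + BᵀPB = [1] + [53.0000] = [54.0000]
BᵀPA = [74.0000 -36.0000]
K = S⁻¹·BᵀPA = [1.3704 -0.6667]
A−BK = [-0.3704 2.1667; 0.6296 -3.3333]
AᵀP(A−BK) = [2.5926 -4.6667; -4.6667 21.0000]
P' = Q + AᵀP(A−BK) = [7.0926 -6.1667; -6.1667 22.0000]
tr(P') = 29.0926


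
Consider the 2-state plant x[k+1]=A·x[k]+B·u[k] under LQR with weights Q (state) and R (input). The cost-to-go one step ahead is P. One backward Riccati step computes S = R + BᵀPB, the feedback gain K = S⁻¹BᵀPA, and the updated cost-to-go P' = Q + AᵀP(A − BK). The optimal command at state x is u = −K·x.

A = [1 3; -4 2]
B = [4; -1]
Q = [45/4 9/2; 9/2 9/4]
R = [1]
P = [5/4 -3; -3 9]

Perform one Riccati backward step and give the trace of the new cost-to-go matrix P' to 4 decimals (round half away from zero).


31.2593

BᵀP = [8.0000 -21.0000]
S = R + BᵀPB = [1] + [53.0000] = [54.0000]
BᵀPA = [92.0000 -18.0000]
K = S⁻¹·BᵀPA = [1.7037 -0.3333]
A−BK = [-5.8148 4.3333; -2.2963 1.6667]
AᵀP(A−BK) = [12.5093 -7.5833; -7.5833 5.2500]
P' = Q + AᵀP(A−BK) = [23.7593 -3.0833; -3.0833 7.5000]
tr(P') = 31.2593


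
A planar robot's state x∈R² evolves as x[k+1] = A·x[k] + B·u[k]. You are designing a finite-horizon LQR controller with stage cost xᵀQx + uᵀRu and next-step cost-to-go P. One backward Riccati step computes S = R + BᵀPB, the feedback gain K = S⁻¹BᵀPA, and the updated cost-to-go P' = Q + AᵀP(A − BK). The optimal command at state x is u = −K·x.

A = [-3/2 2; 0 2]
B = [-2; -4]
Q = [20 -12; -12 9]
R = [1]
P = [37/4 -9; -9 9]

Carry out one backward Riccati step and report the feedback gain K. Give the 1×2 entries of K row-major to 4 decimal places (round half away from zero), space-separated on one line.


BᵀP = [17.5000 -18.0000]
S = R + BᵀPB = [1] + [37.0000] = [38.0000]
BᵀPA = [-26.2500 -1.0000]
K = S⁻¹·BᵀPA = [-0.6908 -0.0263]
A−BK = [-2.8816 1.9474; -2.7632 1.8947]
AᵀP(A−BK) = [2.6793 -1.4408; -1.4408 0.9737]
P' = Q + AᵀP(A−BK) = [22.6793 -13.4408; -13.4408 9.9737]
tr(P') = 32.6530

-0.6908 -0.0263


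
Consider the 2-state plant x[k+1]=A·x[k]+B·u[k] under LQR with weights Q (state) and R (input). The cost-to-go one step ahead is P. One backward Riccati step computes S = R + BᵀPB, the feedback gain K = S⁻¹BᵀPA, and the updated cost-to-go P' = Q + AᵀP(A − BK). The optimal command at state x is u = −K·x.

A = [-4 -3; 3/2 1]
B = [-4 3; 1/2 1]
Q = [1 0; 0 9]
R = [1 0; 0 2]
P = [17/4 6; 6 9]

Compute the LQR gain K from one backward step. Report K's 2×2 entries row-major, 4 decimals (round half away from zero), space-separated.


0.6456 0.4851 0.0610 0.0069

BᵀP = [-14.0000 -19.5000; 18.7500 27.0000]
S = R + BᵀPB = [1 0; 0 2] + [46.2500 -61.5000; -61.5000 83.2500] = [47.2500 -61.5000; -61.5000 85.2500]
BᵀPA = [26.7500 22.5000; -34.5000 -29.2500]
K = S⁻¹·BᵀPA = [0.6456 0.4851; 0.0610 0.0069]
A−BK = [-1.6008 -1.0801; 1.1162 0.7506]
AᵀP(A−BK) = [1.0864 0.7597; 0.7597 0.5355]
P' = Q + AᵀP(A−BK) = [2.0864 0.7597; 0.7597 9.5355]
tr(P') = 11.6219


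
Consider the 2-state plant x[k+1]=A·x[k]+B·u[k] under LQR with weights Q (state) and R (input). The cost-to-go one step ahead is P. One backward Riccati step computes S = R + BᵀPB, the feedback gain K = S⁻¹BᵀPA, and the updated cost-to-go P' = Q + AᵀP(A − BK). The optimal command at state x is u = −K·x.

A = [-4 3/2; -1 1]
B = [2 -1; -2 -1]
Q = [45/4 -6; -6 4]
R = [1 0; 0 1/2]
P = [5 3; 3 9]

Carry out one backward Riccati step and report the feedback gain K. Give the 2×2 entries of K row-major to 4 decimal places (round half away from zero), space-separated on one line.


-0.7086 0.1127 2.4229 -1.2147

BᵀP = [4.0000 -12.0000; -8.0000 -12.0000]
S = R + BᵀPB = [1 0; 0 1/2] + [32.0000 8.0000; 8.0000 20.0000] = [33.0000 8.0000; 8.0000 20.5000]
BᵀPA = [-4.0000 -6.0000; 44.0000 -24.0000]
K = S⁻¹·BᵀPA = [-0.7086 0.1127; 2.4229 -1.2147]
A−BK = [-0.1600 0.0600; 0.0057 0.0106]
AᵀP(A−BK) = [3.5600 -1.6029; -1.6029 0.7733]
P' = Q + AᵀP(A−BK) = [14.8100 -7.6029; -7.6029 4.7733]
tr(P') = 19.5833


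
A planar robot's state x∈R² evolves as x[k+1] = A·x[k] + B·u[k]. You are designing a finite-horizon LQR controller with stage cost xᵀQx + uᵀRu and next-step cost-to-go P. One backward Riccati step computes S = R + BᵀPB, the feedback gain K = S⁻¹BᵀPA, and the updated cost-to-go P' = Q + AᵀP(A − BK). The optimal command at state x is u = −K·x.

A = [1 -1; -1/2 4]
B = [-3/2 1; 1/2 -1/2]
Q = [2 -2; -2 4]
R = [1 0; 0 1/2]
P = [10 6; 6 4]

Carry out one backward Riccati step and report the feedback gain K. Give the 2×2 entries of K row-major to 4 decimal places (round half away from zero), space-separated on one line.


BᵀP = [-12.0000 -7.0000; 7.0000 4.0000]
S = R + BᵀPB = [1 0; 0 1/2] + [14.5000 -8.5000; -8.5000 5.0000] = [15.5000 -8.5000; -8.5000 5.5000]
BᵀPA = [-8.5000 -16.0000; 5.0000 9.0000]
K = S⁻¹·BᵀPA = [-0.3269 -0.8846; 0.4038 0.2692]
A−BK = [0.1058 -2.5962; -0.1346 4.5769]
AᵀP(A−BK) = [0.2019 0.1346; 0.1346 9.4231]
P' = Q + AᵀP(A−BK) = [2.2019 -1.8654; -1.8654 13.4231]
tr(P') = 15.6250

-0.3269 -0.8846 0.4038 0.2692


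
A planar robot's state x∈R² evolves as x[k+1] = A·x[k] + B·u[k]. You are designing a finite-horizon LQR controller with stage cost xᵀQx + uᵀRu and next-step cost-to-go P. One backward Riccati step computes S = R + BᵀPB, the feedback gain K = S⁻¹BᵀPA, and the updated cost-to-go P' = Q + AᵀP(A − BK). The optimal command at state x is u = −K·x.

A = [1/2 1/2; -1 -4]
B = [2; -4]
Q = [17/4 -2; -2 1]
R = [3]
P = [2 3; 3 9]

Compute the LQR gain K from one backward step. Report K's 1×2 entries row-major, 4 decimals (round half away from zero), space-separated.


0.2430 1.0841

BᵀP = [-8.0000 -30.0000]
S = R + BᵀPB = [3] + [104.0000] = [107.0000]
BᵀPA = [26.0000 116.0000]
K = S⁻¹·BᵀPA = [0.2430 1.0841]
A−BK = [0.0140 -1.6682; -0.0280 0.3364]
AᵀP(A−BK) = [0.1822 0.8131; 0.8131 6.7430]
P' = Q + AᵀP(A−BK) = [4.4322 -1.1869; -1.1869 7.7430]
tr(P') = 12.1752


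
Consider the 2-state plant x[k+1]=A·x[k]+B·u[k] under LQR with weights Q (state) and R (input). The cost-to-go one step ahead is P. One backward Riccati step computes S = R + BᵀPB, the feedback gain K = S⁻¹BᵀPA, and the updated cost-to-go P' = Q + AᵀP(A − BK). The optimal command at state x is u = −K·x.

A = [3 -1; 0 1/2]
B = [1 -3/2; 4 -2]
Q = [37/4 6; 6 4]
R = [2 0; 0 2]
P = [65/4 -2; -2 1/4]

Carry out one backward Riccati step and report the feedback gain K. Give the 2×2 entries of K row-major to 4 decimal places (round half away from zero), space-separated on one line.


0.7427 -0.2602 -1.9381 0.6867

BᵀP = [8.2500 -1.0000; -20.3750 2.5000]
S = R + BᵀPB = [2 0; 0 2] + [4.2500 -10.3750; -10.3750 25.5625] = [6.2500 -10.3750; -10.3750 27.5625]
BᵀPA = [24.7500 -8.7500; -61.1250 21.6250]
K = S⁻¹·BᵀPA = [0.7427 -0.2602; -1.9381 0.6867]
A−BK = [-0.6499 0.2901; -6.8472 2.9139]
AᵀP(A−BK) = [9.4004 -3.3395; -3.3395 1.1873]
P' = Q + AᵀP(A−BK) = [18.6504 2.6605; 2.6605 5.1873]
tr(P') = 23.8376


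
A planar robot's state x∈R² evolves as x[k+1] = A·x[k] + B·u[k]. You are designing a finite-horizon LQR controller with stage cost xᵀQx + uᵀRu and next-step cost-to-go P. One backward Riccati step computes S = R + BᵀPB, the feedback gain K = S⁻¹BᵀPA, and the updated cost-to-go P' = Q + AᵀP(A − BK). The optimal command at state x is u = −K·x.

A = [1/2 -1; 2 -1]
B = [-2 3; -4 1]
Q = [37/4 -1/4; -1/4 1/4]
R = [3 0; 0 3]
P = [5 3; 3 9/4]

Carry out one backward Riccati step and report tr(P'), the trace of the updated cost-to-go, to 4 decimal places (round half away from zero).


10.2424

BᵀP = [-22.0000 -15.0000; 18.0000 11.2500]
S = R + BᵀPB = [3 0; 0 3] + [104.0000 -81.0000; -81.0000 65.2500] = [107.0000 -81.0000; -81.0000 68.2500]
BᵀPA = [-41.0000 37.0000; 31.5000 -29.2500]
K = S⁻¹·BᵀPA = [-0.3327 0.2103; 0.0667 -0.1790]
A−BK = [-0.3655 -0.0425; 0.6026 0.0202]
AᵀP(A−BK) = [0.5088 -0.2396; -0.2396 0.2336]
P' = Q + AᵀP(A−BK) = [9.7588 -0.4896; -0.4896 0.4836]
tr(P') = 10.2424


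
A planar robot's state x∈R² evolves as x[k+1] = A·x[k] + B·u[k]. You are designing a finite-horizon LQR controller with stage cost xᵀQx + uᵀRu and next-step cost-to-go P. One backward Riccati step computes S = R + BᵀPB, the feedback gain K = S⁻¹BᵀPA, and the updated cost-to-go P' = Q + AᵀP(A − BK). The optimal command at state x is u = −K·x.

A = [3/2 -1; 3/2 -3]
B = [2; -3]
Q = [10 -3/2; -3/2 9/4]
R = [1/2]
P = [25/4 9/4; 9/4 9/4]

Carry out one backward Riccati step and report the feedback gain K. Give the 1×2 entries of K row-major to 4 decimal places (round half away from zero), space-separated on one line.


BᵀP = [5.7500 -2.2500]
S = R + BᵀPB = [1/2] + [18.2500] = [18.7500]
BᵀPA = [5.2500 1.0000]
K = S⁻¹·BᵀPA = [0.2800 0.0533]
A−BK = [0.9400 -1.1067; 2.3400 -2.8400]
AᵀP(A−BK) = [27.7800 -33.2800; -33.2800 39.9467]
P' = Q + AᵀP(A−BK) = [37.7800 -34.7800; -34.7800 42.1967]
tr(P') = 79.9767

0.2800 0.0533


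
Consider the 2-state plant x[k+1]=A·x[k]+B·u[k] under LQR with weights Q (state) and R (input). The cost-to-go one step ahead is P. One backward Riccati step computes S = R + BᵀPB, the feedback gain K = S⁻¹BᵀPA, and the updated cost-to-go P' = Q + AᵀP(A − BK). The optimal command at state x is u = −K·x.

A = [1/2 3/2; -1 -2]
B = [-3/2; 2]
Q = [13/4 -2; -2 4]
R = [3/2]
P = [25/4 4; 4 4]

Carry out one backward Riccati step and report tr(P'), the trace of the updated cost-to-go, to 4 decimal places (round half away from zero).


BᵀP = [-1.3750 2.0000]
S = R + BᵀPB = [3/2] + [6.0625] = [7.5625]
BᵀPA = [-2.6875 -6.0625]
K = S⁻¹·BᵀPA = [-0.3554 -0.8017]
A−BK = [-0.0331 0.2975; -0.2893 -0.3967]
AᵀP(A−BK) = [0.6074 0.5331; 0.5331 1.2025]
P' = Q + AᵀP(A−BK) = [3.8574 -1.4669; -1.4669 5.2025]
tr(P') = 9.0599

9.0599


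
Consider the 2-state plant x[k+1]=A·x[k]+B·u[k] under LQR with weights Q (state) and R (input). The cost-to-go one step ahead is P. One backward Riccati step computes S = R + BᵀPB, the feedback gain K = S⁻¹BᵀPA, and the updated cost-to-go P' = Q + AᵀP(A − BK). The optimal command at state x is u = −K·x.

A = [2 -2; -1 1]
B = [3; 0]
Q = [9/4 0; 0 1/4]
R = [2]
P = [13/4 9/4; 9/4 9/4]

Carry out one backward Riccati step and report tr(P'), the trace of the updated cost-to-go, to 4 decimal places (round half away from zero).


4.5960

BᵀP = [9.7500 6.7500]
S = R + BᵀPB = [2] + [29.2500] = [31.2500]
BᵀPA = [12.7500 -12.7500]
K = S⁻¹·BᵀPA = [0.4080 -0.4080]
A−BK = [0.7760 -0.7760; -1.0000 1.0000]
AᵀP(A−BK) = [1.0480 -1.0480; -1.0480 1.0480]
P' = Q + AᵀP(A−BK) = [3.2980 -1.0480; -1.0480 1.2980]
tr(P') = 4.5960


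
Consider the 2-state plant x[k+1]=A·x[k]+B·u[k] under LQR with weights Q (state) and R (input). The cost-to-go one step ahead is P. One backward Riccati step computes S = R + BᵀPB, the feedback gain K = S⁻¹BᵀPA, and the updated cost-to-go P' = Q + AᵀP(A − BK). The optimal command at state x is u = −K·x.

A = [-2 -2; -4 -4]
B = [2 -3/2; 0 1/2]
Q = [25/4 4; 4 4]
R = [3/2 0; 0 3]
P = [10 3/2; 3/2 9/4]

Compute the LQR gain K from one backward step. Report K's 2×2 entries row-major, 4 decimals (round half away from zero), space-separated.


-1.6921 -1.6921 -0.6393 -0.6393

BᵀP = [20.0000 3.0000; -14.2500 -1.1250]
S = R + BᵀPB = [3/2 0; 0 3] + [40.0000 -28.5000; -28.5000 20.8125] = [41.5000 -28.5000; -28.5000 23.8125]
BᵀPA = [-52.0000 -52.0000; 33.0000 33.0000]
K = S⁻¹·BᵀPA = [-1.6921 -1.6921; -0.6393 -0.6393]
A−BK = [0.4251 0.4251; -3.6803 -3.6803]
AᵀP(A−BK) = [33.1103 33.1103; 33.1103 33.1103]
P' = Q + AᵀP(A−BK) = [39.3603 37.1103; 37.1103 37.1103]
tr(P') = 76.4706


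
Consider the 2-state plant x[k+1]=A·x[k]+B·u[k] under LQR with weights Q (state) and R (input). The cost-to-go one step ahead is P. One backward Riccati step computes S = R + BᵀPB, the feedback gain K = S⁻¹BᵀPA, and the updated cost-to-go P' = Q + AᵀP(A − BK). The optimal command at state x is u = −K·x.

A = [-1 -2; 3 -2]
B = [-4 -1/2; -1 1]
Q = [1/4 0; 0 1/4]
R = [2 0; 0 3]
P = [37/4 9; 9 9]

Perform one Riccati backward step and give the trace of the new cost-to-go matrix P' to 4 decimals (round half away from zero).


BᵀP = [-46.0000 -45.0000; 4.3750 4.5000]
S = R + BᵀPB = [2 0; 0 3] + [229.0000 -22.0000; -22.0000 2.3125] = [231.0000 -22.0000; -22.0000 5.3125]
BᵀPA = [-89.0000 182.0000; 9.1250 -17.7500]
K = S⁻¹·BᵀPA = [-0.3661 0.7755; 0.2017 -0.1295]
A−BK = [-2.3635 1.0374; 2.4323 -1.0949]
AᵀP(A−BK) = [1.8291 -1.2948; -1.2948 1.5521]
P' = Q + AᵀP(A−BK) = [2.0791 -1.2948; -1.2948 1.8021]
tr(P') = 3.8812

3.8812


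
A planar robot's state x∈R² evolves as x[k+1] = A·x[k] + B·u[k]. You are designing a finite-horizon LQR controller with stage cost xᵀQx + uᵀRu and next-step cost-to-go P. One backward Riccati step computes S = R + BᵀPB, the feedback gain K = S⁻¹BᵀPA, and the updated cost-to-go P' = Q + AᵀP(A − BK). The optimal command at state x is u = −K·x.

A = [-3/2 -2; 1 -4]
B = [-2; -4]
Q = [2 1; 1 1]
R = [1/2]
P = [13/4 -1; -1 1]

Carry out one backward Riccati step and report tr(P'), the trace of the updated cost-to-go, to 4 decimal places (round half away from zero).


BᵀP = [-2.5000 -2.0000]
S = R + BᵀPB = [1/2] + [13.0000] = [13.5000]
BᵀPA = [1.7500 13.0000]
K = S⁻¹·BᵀPA = [0.1296 0.9630]
A−BK = [-1.2407 -0.0741; 1.5185 -0.1481]
AᵀP(A−BK) = [11.0856 0.0648; 0.0648 0.4815]
P' = Q + AᵀP(A−BK) = [13.0856 1.0648; 1.0648 1.4815]
tr(P') = 14.5671

14.5671


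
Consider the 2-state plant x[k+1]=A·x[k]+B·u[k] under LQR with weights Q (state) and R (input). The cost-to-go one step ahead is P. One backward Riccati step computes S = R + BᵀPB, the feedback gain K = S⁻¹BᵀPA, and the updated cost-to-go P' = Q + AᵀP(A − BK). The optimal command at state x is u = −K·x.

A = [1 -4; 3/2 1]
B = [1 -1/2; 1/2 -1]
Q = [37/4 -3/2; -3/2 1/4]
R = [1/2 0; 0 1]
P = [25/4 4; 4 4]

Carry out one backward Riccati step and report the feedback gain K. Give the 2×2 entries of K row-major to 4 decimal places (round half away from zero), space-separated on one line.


0.8770 -2.6570 -0.6860 -0.4168

BᵀP = [8.2500 6.0000; -7.1250 -6.0000]
S = R + BᵀPB = [1/2 0; 0 1] + [11.2500 -10.1250; -10.1250 9.5625] = [11.7500 -10.1250; -10.1250 10.5625]
BᵀPA = [17.2500 -27.0000; -16.1250 22.5000]
K = S⁻¹·BᵀPA = [0.8770 -2.6570; -0.6860 -0.4168]
A−BK = [-0.2200 -1.5514; 0.3755 1.9117]
AᵀP(A−BK) = [1.0608 0.1129; 0.1129 9.6382]
P' = Q + AᵀP(A−BK) = [10.3108 -1.3871; -1.3871 9.8882]
tr(P') = 20.1990


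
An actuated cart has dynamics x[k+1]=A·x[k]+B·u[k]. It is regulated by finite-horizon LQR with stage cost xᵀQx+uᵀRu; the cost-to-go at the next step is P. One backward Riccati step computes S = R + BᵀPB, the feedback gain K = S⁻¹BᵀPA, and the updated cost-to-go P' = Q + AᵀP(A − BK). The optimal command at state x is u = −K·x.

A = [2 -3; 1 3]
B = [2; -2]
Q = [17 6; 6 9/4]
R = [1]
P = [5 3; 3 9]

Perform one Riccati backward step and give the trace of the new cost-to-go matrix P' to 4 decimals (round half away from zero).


BᵀP = [4.0000 -12.0000]
S = R + BᵀPB = [1] + [32.0000] = [33.0000]
BᵀPA = [-4.0000 -48.0000]
K = S⁻¹·BᵀPA = [-0.1212 -1.4545]
A−BK = [2.2424 -0.0909; 0.7576 0.0909]
AᵀP(A−BK) = [40.5152 0.1818; 0.1818 2.1818]
P' = Q + AᵀP(A−BK) = [57.5152 6.1818; 6.1818 4.4318]
tr(P') = 61.9470

61.9470


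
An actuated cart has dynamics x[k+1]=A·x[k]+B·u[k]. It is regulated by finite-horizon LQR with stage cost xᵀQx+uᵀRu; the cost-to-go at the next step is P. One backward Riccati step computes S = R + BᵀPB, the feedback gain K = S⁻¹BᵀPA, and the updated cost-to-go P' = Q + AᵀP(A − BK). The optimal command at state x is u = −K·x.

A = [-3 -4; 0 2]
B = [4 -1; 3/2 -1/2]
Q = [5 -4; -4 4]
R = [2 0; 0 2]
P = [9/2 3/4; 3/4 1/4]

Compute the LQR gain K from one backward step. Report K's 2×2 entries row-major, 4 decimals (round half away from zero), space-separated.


BᵀP = [19.1250 3.3750; -4.8750 -0.8750]
S = R + BᵀPB = [2 0; 0 2] + [81.5625 -20.8125; -20.8125 5.3125] = [83.5625 -20.8125; -20.8125 7.3125]
BᵀPA = [-57.3750 -69.7500; 14.6250 17.7500]
K = S⁻¹·BᵀPA = [-0.6474 -0.7905; 0.1573 0.1774]
A−BK = [-0.2530 -0.6605; 1.0498 3.2745]
AᵀP(A−BK) = [1.0530 1.5494; 1.5494 2.7123]
P' = Q + AᵀP(A−BK) = [6.0530 -2.4506; -2.4506 6.7123]
tr(P') = 12.7653

-0.6474 -0.7905 0.1573 0.1774


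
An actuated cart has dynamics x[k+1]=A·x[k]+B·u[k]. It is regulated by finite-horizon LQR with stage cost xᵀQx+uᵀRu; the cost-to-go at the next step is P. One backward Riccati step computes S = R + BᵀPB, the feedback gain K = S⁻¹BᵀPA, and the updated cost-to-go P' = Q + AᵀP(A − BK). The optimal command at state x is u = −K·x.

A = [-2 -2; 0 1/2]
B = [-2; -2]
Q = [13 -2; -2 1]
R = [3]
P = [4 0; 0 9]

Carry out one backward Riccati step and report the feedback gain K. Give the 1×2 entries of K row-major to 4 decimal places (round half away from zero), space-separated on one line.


0.2909 0.1273

BᵀP = [-8.0000 -18.0000]
S = R + BᵀPB = [3] + [52.0000] = [55.0000]
BᵀPA = [16.0000 7.0000]
K = S⁻¹·BᵀPA = [0.2909 0.1273]
A−BK = [-1.4182 -1.7455; 0.5818 0.7545]
AᵀP(A−BK) = [11.3455 13.9636; 13.9636 17.3591]
P' = Q + AᵀP(A−BK) = [24.3455 11.9636; 11.9636 18.3591]
tr(P') = 42.7045


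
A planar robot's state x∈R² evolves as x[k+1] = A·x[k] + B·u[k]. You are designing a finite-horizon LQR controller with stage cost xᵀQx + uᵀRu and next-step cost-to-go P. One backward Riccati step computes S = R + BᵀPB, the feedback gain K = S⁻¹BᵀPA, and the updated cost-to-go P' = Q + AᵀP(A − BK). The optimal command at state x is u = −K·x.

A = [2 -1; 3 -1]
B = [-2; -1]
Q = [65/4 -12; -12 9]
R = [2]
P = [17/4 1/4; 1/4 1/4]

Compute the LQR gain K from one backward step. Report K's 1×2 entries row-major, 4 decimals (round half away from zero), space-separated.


BᵀP = [-8.7500 -0.7500]
S = R + BᵀPB = [2] + [18.2500] = [20.2500]
BᵀPA = [-19.7500 9.5000]
K = S⁻¹·BᵀPA = [-0.9753 0.4691]
A−BK = [0.0494 -0.0617; 2.0247 -0.5309]
AᵀP(A−BK) = [2.9877 -1.2346; -1.2346 0.5432]
P' = Q + AᵀP(A−BK) = [19.2377 -13.2346; -13.2346 9.5432]
tr(P') = 28.7809

-0.9753 0.4691


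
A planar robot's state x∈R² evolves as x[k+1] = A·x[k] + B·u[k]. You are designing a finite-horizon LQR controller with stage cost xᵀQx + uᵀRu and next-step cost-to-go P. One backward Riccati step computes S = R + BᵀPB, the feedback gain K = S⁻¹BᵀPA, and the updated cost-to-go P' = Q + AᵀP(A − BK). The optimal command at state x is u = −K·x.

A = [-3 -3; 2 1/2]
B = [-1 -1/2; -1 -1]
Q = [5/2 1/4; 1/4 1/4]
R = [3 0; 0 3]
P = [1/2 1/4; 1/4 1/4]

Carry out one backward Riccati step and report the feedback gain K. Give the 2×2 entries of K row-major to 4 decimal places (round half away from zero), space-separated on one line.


BᵀP = [-0.7500 -0.5000; -0.5000 -0.3750]
S = R + BᵀPB = [3 0; 0 3] + [1.2500 0.8750; 0.8750 0.6250] = [4.2500 0.8750; 0.8750 3.6250]
BᵀPA = [1.2500 2.0000; 0.7500 1.3125]
K = S⁻¹·BᵀPA = [0.2647 0.4168; 0.1430 0.2615]
A−BK = [-2.6638 -2.4525; 2.4077 1.1782]
AᵀP(A−BK) = [2.0619 2.1580; 2.1580 2.6358]
P' = Q + AᵀP(A−BK) = [4.5619 2.4080; 2.4080 2.8858]
tr(P') = 7.4477

0.2647 0.4168 0.1430 0.2615


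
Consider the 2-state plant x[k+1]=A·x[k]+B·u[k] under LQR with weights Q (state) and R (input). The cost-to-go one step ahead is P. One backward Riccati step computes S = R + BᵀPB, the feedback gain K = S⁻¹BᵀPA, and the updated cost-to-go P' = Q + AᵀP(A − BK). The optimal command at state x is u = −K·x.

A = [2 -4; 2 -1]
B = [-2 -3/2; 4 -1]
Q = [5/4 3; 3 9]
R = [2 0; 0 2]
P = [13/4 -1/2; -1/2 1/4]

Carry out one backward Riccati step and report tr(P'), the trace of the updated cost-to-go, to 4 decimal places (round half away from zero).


17.7668

BᵀP = [-8.5000 2.0000; -4.3750 0.5000]
S = R + BᵀPB = [2 0; 0 2] + [25.0000 10.7500; 10.7500 6.0625] = [27.0000 10.7500; 10.7500 8.0625]
BᵀPA = [-13.0000 32.0000; -7.7500 17.0000]
K = S⁻¹·BᵀPA = [-0.2105 0.7368; -0.6805 1.1261]
A−BK = [0.5581 -0.8372; 2.1616 -2.8213]
AᵀP(A−BK) = [1.9890 -3.1940; -3.1940 5.5278]
P' = Q + AᵀP(A−BK) = [3.2390 -0.1940; -0.1940 14.5278]
tr(P') = 17.7668


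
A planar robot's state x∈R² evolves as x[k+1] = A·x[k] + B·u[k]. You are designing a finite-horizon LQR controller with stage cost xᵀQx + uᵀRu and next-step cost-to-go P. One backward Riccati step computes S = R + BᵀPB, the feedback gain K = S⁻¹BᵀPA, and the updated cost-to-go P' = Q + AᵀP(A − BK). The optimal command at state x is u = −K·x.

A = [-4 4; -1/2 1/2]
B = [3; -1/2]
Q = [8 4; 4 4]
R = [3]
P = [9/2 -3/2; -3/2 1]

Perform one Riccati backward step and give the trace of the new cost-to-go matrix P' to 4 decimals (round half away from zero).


BᵀP = [14.2500 -5.0000]
S = R + BᵀPB = [3] + [45.2500] = [48.2500]
BᵀPA = [-54.5000 54.5000]
K = S⁻¹·BᵀPA = [-1.1295 1.1295]
A−BK = [-0.6114 0.6114; -1.0648 1.0648]
AᵀP(A−BK) = [4.6904 -4.6904; -4.6904 4.6904]
P' = Q + AᵀP(A−BK) = [12.6904 -0.6904; -0.6904 8.6904]
tr(P') = 21.3808

21.3808


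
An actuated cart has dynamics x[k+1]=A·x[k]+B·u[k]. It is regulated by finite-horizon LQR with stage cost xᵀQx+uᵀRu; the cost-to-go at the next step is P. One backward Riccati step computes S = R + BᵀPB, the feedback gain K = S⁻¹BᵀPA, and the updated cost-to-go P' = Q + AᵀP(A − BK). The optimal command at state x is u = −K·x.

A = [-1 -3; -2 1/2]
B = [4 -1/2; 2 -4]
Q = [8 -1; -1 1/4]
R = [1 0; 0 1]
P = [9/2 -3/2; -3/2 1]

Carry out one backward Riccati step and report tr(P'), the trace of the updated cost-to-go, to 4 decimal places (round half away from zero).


BᵀP = [15.0000 -4.0000; 3.7500 -3.2500]
S = R + BᵀPB = [1 0; 0 1] + [52.0000 8.5000; 8.5000 11.1250] = [53.0000 8.5000; 8.5000 12.1250]
BᵀPA = [-7.0000 -47.0000; 2.7500 -12.8750]
K = S⁻¹·BᵀPA = [-0.1898 -0.8073; 0.3599 -0.4959]
A−BK = [-0.0609 -0.0190; -0.1810 0.1307]
AᵀP(A−BK) = [0.1819 -0.0369; -0.0369 0.9238]
P' = Q + AᵀP(A−BK) = [8.1819 -1.0369; -1.0369 1.1738]
tr(P') = 9.3557

9.3557


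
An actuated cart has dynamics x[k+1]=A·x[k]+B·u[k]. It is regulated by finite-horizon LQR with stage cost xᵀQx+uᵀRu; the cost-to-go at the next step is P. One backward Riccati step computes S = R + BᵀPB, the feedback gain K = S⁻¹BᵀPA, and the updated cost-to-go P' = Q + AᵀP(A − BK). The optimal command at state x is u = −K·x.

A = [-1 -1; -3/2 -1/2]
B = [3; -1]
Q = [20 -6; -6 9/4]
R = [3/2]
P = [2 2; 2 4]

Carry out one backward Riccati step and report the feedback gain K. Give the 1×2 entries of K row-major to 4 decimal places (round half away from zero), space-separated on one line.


BᵀP = [4.0000 2.0000]
S = R + BᵀPB = [3/2] + [10.0000] = [11.5000]
BᵀPA = [-7.0000 -5.0000]
K = S⁻¹·BᵀPA = [-0.6087 -0.4348]
A−BK = [0.8261 0.3043; -2.1087 -0.9348]
AᵀP(A−BK) = [12.7391 5.9565; 5.9565 2.8261]
P' = Q + AᵀP(A−BK) = [32.7391 -0.0435; -0.0435 5.0761]
tr(P') = 37.8152

-0.6087 -0.4348


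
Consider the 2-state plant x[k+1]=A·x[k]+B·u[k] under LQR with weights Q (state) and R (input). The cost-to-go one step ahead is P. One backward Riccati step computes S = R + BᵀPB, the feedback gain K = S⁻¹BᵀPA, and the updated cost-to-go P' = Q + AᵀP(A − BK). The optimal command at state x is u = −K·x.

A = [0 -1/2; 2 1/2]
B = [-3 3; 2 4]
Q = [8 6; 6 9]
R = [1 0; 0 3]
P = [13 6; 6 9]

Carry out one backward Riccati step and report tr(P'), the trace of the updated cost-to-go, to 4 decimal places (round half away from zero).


17.4771

BᵀP = [-27.0000 0.0000; 63.0000 54.0000]
S = R + BᵀPB = [1 0; 0 3] + [81.0000 -81.0000; -81.0000 405.0000] = [82.0000 -81.0000; -81.0000 408.0000]
BᵀPA = [0.0000 13.5000; 108.0000 -4.5000]
K = S⁻¹·BᵀPA = [0.3253 0.1912; 0.3293 0.0269]
A−BK = [-0.0120 -0.0071; 0.0323 0.0098]
AᵀP(A−BK) = [0.4377 0.0907; 0.0907 0.0394]
P' = Q + AᵀP(A−BK) = [8.4377 6.0907; 6.0907 9.0394]
tr(P') = 17.4771


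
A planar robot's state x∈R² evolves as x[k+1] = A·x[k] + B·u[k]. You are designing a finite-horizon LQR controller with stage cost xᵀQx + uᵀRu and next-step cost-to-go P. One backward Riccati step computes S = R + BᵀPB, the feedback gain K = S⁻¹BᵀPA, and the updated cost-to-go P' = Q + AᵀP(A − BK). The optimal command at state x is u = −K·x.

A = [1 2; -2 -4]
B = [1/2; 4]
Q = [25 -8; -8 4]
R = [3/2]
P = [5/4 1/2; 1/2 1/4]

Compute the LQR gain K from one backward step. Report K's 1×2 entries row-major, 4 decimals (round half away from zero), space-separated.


0.0160 0.0320

BᵀP = [2.6250 1.2500]
S = R + BᵀPB = [3/2] + [6.3125] = [7.8125]
BᵀPA = [0.1250 0.2500]
K = S⁻¹·BᵀPA = [0.0160 0.0320]
A−BK = [0.9920 1.9840; -2.0640 -4.1280]
AᵀP(A−BK) = [0.2480 0.4960; 0.4960 0.9920]
P' = Q + AᵀP(A−BK) = [25.2480 -7.5040; -7.5040 4.9920]
tr(P') = 30.2400


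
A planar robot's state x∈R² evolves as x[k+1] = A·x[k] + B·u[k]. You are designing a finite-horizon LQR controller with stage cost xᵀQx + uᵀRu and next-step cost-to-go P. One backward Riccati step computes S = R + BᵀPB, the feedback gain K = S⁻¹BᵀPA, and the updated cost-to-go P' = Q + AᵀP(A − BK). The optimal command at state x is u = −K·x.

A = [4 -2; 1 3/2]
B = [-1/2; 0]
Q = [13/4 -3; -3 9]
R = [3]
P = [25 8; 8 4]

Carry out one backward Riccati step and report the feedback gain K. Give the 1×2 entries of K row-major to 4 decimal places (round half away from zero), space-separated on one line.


BᵀP = [-12.5000 -4.0000]
S = R + BᵀPB = [3] + [6.2500] = [9.2500]
BᵀPA = [-54.0000 19.0000]
K = S⁻¹·BᵀPA = [-5.8378 2.0541]
A−BK = [1.0811 -0.9730; 1.0000 1.5000]
AᵀP(A−BK) = [152.7568 -51.0811; -51.0811 21.9730]
P' = Q + AᵀP(A−BK) = [156.0068 -54.0811; -54.0811 30.9730]
tr(P') = 186.9797

-5.8378 2.0541


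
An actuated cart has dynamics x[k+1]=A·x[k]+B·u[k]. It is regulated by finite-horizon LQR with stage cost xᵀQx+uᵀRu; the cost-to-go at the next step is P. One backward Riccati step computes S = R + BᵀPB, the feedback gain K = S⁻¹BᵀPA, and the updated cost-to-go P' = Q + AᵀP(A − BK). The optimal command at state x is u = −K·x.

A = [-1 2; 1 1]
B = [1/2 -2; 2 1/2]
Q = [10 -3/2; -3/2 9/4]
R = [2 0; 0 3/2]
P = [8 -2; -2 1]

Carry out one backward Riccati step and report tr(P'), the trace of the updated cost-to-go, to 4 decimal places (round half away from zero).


14.3396

BᵀP = [0.0000 1.0000; -17.0000 4.5000]
S = R + BᵀPB = [2 0; 0 3/2] + [2.0000 0.5000; 0.5000 36.2500] = [4.0000 0.5000; 0.5000 37.7500]
BᵀPA = [1.0000 1.0000; 21.5000 -29.5000]
K = S⁻¹·BᵀPA = [0.1791 0.3483; 0.5672 -0.7861]
A−BK = [0.0448 0.2537; 0.3582 0.6965]
AᵀP(A−BK) = [0.6269 -0.4478; -0.4478 1.4627]
P' = Q + AᵀP(A−BK) = [10.6269 -1.9478; -1.9478 3.7127]
tr(P') = 14.3396


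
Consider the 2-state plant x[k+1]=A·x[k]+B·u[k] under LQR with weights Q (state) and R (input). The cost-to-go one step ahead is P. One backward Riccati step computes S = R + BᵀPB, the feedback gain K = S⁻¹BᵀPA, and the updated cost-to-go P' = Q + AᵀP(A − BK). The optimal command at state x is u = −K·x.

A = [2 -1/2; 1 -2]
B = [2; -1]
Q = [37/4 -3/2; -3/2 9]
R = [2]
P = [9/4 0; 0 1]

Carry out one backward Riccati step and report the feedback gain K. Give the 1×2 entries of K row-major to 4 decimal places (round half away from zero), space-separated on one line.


0.6667 -0.0208

BᵀP = [4.5000 -1.0000]
S = R + BᵀPB = [2] + [10.0000] = [12.0000]
BᵀPA = [8.0000 -0.2500]
K = S⁻¹·BᵀPA = [0.6667 -0.0208]
A−BK = [0.6667 -0.4583; 1.6667 -2.0208]
AᵀP(A−BK) = [4.6667 -4.0833; -4.0833 4.5573]
P' = Q + AᵀP(A−BK) = [13.9167 -5.5833; -5.5833 13.5573]
tr(P') = 27.4740


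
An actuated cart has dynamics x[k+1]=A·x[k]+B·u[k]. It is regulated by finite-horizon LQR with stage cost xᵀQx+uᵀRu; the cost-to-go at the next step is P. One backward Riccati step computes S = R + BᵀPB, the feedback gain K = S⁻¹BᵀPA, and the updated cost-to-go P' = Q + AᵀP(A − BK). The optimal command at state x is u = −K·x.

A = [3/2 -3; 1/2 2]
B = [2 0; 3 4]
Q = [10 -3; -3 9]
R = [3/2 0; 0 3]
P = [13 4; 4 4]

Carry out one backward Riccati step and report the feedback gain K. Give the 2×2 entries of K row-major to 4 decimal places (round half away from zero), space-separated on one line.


0.6859 -1.3077 -0.3413 1.3227

BᵀP = [38.0000 20.0000; 16.0000 16.0000]
S = R + BᵀPB = [3/2 0; 0 3] + [136.0000 80.0000; 80.0000 64.0000] = [137.5000 80.0000; 80.0000 67.0000]
BᵀPA = [67.0000 -74.0000; 32.0000 -16.0000]
K = S⁻¹·BᵀPA = [0.6859 -1.3077; -0.3413 1.3227]
A−BK = [0.1283 -0.3845; -0.1923 0.6325]
AᵀP(A−BK) = [1.2196 -3.2072; -3.2072 9.3904]
P' = Q + AᵀP(A−BK) = [11.2196 -6.2072; -6.2072 18.3904]
tr(P') = 29.6100


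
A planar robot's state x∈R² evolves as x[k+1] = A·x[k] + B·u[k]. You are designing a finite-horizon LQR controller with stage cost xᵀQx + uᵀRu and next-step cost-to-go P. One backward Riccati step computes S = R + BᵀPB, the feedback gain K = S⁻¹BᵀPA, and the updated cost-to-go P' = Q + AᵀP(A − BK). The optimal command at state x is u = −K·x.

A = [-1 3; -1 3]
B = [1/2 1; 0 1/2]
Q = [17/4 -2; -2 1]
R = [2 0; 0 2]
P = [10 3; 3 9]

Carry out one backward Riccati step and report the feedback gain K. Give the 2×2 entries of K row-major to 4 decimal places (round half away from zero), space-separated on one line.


-0.0645 0.1935 -1.0799 3.2398

BᵀP = [5.0000 1.5000; 11.5000 7.5000]
S = R + BᵀPB = [2 0; 0 2] + [2.5000 5.7500; 5.7500 15.2500] = [4.5000 5.7500; 5.7500 17.2500]
BᵀPA = [-6.5000 19.5000; -19.0000 57.0000]
K = S⁻¹·BᵀPA = [-0.0645 0.1935; -1.0799 3.2398]
A−BK = [0.1122 -0.3366; -0.4600 1.3801]
AᵀP(A−BK) = [4.0617 -12.1851; -12.1851 36.5554]
P' = Q + AᵀP(A−BK) = [8.3117 -14.1851; -14.1851 37.5554]
tr(P') = 45.8671


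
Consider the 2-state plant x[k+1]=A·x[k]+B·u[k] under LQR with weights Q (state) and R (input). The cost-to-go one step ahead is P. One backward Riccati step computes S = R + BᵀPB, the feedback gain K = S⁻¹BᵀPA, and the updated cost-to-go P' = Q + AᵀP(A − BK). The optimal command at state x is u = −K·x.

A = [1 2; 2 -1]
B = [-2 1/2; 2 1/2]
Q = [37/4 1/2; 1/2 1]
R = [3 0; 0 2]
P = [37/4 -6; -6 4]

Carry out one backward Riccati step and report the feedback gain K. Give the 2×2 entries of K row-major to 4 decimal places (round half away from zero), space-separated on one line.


0.0939 -0.7749 0.0511 0.0787

BᵀP = [-30.5000 20.0000; 1.6250 -1.0000]
S = R + BᵀPB = [3 0; 0 2] + [101.0000 -5.2500; -5.2500 0.3125] = [104.0000 -5.2500; -5.2500 2.3125]
BᵀPA = [9.5000 -81.0000; -0.3750 4.2500]
K = S⁻¹·BᵀPA = [0.0939 -0.7749; 0.0511 0.0787]
A−BK = [1.1623 0.4109; 1.7866 0.5104]
AᵀP(A−BK) = [0.3769 -0.1092; -0.1092 1.9008]
P' = Q + AᵀP(A−BK) = [9.6269 0.3908; 0.3908 2.9008]
tr(P') = 12.5277


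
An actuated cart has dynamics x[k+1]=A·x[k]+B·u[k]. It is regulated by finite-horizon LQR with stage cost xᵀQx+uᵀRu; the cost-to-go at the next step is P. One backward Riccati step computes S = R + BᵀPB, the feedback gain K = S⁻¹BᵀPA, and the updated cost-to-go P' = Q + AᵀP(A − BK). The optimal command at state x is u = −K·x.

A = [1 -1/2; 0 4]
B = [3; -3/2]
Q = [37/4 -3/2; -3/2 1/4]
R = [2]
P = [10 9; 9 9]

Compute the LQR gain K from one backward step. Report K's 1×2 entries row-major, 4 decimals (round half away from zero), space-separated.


0.5280 1.4640

BᵀP = [16.5000 13.5000]
S = R + BᵀPB = [2] + [29.2500] = [31.2500]
BᵀPA = [16.5000 45.7500]
K = S⁻¹·BᵀPA = [0.5280 1.4640]
A−BK = [-0.5840 -4.8920; 0.7920 6.1960]
AᵀP(A−BK) = [1.2880 6.8440; 6.8440 43.5220]
P' = Q + AᵀP(A−BK) = [10.5380 5.3440; 5.3440 43.7720]
tr(P') = 54.3100


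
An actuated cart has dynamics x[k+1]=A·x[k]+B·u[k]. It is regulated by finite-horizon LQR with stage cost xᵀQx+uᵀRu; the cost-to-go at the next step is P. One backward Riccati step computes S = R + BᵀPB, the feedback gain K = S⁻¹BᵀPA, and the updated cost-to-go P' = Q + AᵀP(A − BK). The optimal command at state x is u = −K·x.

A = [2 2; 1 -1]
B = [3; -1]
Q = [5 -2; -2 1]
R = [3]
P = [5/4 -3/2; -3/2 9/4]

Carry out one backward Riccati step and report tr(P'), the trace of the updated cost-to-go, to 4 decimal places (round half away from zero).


8.2794

BᵀP = [5.2500 -6.7500]
S = R + BᵀPB = [3] + [22.5000] = [25.5000]
BᵀPA = [3.7500 17.2500]
K = S⁻¹·BᵀPA = [0.1471 0.6765]
A−BK = [1.5588 -0.0294; 1.1471 -0.3235]
AᵀP(A−BK) = [0.6985 0.2132; 0.2132 1.5809]
P' = Q + AᵀP(A−BK) = [5.6985 -1.7868; -1.7868 2.5809]
tr(P') = 8.2794


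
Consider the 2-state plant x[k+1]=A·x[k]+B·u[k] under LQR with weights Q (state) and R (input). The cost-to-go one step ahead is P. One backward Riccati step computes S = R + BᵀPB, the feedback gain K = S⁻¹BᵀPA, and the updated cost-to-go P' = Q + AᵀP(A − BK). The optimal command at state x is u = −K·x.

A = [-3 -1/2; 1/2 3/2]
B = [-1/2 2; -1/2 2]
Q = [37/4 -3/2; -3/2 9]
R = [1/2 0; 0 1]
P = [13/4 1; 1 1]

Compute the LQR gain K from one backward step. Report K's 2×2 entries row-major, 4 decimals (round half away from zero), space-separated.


0.4034 -0.0300 -0.8069 0.0601

BᵀP = [-2.1250 -1.0000; 8.5000 4.0000]
S = R + BᵀPB = [1/2 0; 0 1] + [1.5625 -6.2500; -6.2500 25.0000] = [2.0625 -6.2500; -6.2500 26.0000]
BᵀPA = [5.8750 -0.4375; -23.5000 1.7500]
K = S⁻¹·BᵀPA = [0.4034 -0.0300; -0.8069 0.0601]
A−BK = [-1.1845 -0.6352; 2.3155 1.3648]
AᵀP(A−BK) = [5.1685 2.4635; 2.4635 1.4442]
P' = Q + AᵀP(A−BK) = [14.4185 0.9635; 0.9635 10.4442]
tr(P') = 24.8627


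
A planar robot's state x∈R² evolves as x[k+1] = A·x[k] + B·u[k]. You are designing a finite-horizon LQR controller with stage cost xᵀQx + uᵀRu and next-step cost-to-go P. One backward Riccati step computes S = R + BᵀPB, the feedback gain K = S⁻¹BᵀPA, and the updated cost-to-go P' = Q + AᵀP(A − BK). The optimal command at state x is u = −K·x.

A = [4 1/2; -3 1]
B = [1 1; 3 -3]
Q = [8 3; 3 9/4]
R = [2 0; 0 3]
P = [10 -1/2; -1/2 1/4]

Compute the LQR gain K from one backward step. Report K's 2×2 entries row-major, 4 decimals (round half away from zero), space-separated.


BᵀP = [8.5000 0.2500; 11.5000 -1.2500]
S = R + BᵀPB = [2 0; 0 3] + [9.2500 7.7500; 7.7500 15.2500] = [11.2500 7.7500; 7.7500 18.2500]
BᵀPA = [33.2500 4.5000; 49.7500 4.5000]
K = S⁻¹·BᵀPA = [1.5232 0.3253; 2.0792 0.1084]
A−BK = [0.3976 0.0663; -1.3322 0.3494]
AᵀP(A−BK) = [20.1635 1.7892; 1.7892 0.2982]
P' = Q + AᵀP(A−BK) = [28.1635 4.7892; 4.7892 2.5482]
tr(P') = 30.7117

1.5232 0.3253 2.0792 0.1084


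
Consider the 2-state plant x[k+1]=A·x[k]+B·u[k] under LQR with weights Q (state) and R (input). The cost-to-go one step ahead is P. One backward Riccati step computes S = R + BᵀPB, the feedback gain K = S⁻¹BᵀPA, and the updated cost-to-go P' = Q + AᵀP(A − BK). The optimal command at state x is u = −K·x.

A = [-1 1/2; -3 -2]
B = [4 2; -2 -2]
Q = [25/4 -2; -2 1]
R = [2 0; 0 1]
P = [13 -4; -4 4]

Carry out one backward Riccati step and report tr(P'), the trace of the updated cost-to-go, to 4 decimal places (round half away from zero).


20.5525

BᵀP = [60.0000 -24.0000; 34.0000 -16.0000]
S = R + BᵀPB = [2 0; 0 1] + [288.0000 168.0000; 168.0000 100.0000] = [290.0000 168.0000; 168.0000 101.0000]
BᵀPA = [12.0000 78.0000; 14.0000 49.0000]
K = S⁻¹·BᵀPA = [-1.0694 -0.3321; 1.9174 1.0375]
A−BK = [-0.5572 -0.2467; -1.3039 -0.5891]
AᵀP(A−BK) = [10.9887 4.9597; 4.9597 2.3138]
P' = Q + AᵀP(A−BK) = [17.2387 2.9597; 2.9597 3.3138]
tr(P') = 20.5525


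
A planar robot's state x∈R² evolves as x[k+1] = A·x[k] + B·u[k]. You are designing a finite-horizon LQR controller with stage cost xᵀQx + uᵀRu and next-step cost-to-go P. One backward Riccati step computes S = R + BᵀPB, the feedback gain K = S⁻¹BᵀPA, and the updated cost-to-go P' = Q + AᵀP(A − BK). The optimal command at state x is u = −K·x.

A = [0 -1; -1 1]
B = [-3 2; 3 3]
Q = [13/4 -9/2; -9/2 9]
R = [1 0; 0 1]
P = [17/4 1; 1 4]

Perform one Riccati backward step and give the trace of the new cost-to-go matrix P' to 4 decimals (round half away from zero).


BᵀP = [-9.7500 9.0000; 11.5000 14.0000]
S = R + BᵀPB = [1 0; 0 1] + [56.2500 7.5000; 7.5000 65.0000] = [57.2500 7.5000; 7.5000 66.0000]
BᵀPA = [-9.0000 18.7500; -14.0000 2.5000]
K = S⁻¹·BᵀPA = [-0.1314 0.3274; -0.1972 0.0007]
A−BK = [0.0003 -0.0191; -0.0143 0.0157]
AᵀP(A−BK) = [0.0570 -0.0438; -0.0438 0.1091]
P' = Q + AᵀP(A−BK) = [3.3070 -4.5438; -4.5438 9.1091]
tr(P') = 12.4161

12.4161
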